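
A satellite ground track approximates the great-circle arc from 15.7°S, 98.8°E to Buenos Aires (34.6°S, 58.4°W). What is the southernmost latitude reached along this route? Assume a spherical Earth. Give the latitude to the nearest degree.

≈ 68°S

The great circle lies in the plane with unit normal n̂ = (p₁ × p₂)/|p₁ × p₂|.
Here n̂_z ≈ -0.376; the vertex latitude is φ_max = arccos|n̂_z| ≈ 67.9°.
Check via Clairaut: cos φ_max = |cos φ₁| · sin C = cos(15.7°)·sin(157.0°) ≈ 0.376, again giving ≈ 67.9°.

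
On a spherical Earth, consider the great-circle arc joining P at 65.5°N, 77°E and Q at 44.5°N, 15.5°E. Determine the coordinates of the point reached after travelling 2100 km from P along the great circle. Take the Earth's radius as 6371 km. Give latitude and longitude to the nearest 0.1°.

≈ 59.0°N, 38.1°E

From cos δ = sin φ₁ sin φ₂ + cos φ₁ cos φ₂ cos Δλ, the central angle is δ ≈ 0.678 rad (38.8°). The total great-circle distance is δ·R ≈ 0.678 × 6371 ≈ 4318 km, so the target fraction is f = 2100/4318 ≈ 0.486.
Interpolate at f ≈ 0.486 with slerp weights a = sin((1−f)δ)/sin δ ≈ 0.544, b = sin(fδ)/sin δ ≈ 0.516.
p = a·p₁ + b·p₂ ≈ (0.406, 0.318, 0.857); φ = arcsin(p_z) ≈ 58.97°, λ = atan2(p_y, p_x) ≈ 38.12°.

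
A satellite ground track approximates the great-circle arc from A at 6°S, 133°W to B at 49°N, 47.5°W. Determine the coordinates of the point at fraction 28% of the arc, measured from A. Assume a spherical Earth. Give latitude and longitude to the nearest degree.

≈ 13°N, 116°W

From cos δ = sin φ₁ sin φ₂ + cos φ₁ cos φ₂ cos Δλ, the central angle is δ ≈ 1.598 rad (91.6°).
Interpolate at f = 0.28 with slerp weights a = sin((1−f)δ)/sin δ ≈ 0.913, b = sin(fδ)/sin δ ≈ 0.433.
p = a·p₁ + b·p₂ ≈ (-0.428, -0.874, 0.231); φ = arcsin(p_z) ≈ 13.37°, λ = atan2(p_y, p_x) ≈ -116.08°.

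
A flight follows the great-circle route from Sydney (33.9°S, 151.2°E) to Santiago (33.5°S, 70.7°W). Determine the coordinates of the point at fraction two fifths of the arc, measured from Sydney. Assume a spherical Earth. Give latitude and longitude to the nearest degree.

≈ 60°S, 160°W

Write both endpoints as unit vectors p₁, p₂ with components (cos φ cos λ, cos φ sin λ, sin φ).
The central angle between the endpoints is δ = arccos(p₁·p₂) ≈ 1.780 rad (102.0°).
Interpolate at f = 2/5 with slerp weights a = sin((1−f)δ)/sin δ ≈ 0.896, b = sin(fδ)/sin δ ≈ 0.668.
p = a·p₁ + b·p₂ ≈ (-0.467, -0.167, -0.868); φ = arcsin(p_z) ≈ -60.23°, λ = atan2(p_y, p_x) ≈ -160.29°.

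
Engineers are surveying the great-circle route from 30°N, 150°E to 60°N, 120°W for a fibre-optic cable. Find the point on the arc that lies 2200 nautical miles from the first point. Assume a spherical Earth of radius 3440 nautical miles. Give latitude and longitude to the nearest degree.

≈ 56°N, 173°W

The haversine formula gives a central angle δ ≈ 1.123 rad (64.3°) between the endpoints. The total great-circle distance is δ·R ≈ 1.123 × 3440 ≈ 3863 nmi, so the target fraction is f = 2200/3863 ≈ 0.570.
Interpolate at f ≈ 0.570 with slerp weights a = sin((1−f)δ)/sin δ ≈ 0.516, b = sin(fδ)/sin δ ≈ 0.662.
p = a·p₁ + b·p₂ ≈ (-0.552, -0.063, 0.831); φ = arcsin(p_z) ≈ 56.23°, λ = atan2(p_y, p_x) ≈ -173.45°.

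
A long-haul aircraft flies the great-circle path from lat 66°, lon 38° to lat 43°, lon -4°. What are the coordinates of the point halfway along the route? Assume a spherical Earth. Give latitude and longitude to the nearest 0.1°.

≈ lat 56.2°, lon 10.8°

From cos δ = sin φ₁ sin φ₂ + cos φ₁ cos φ₂ cos Δλ, the central angle is δ ≈ 0.566 rad (32.4°).
Interpolate at f = 1/2 with slerp weights a = sin((1−f)δ)/sin δ ≈ 0.521, b = sin(fδ)/sin δ ≈ 0.521.
p = a·p₁ + b·p₂ ≈ (0.547, 0.104, 0.831); φ = arcsin(p_z) ≈ 56.18°, λ = atan2(p_y, p_x) ≈ 10.75°.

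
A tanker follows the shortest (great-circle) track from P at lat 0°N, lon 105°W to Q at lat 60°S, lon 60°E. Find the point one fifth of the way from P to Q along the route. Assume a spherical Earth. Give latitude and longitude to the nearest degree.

≈ lat 23°S, lon 101°W

Write both endpoints as unit vectors p₁, p₂ with components (cos φ cos λ, cos φ sin λ, sin φ).
The central angle between the endpoints is δ = arccos(p₁·p₂) ≈ 2.075 rad (118.9°).
Interpolate at f = 1/5 with slerp weights a = sin((1−f)δ)/sin δ ≈ 1.137, b = sin(fδ)/sin δ ≈ 0.460.
p = a·p₁ + b·p₂ ≈ (-0.179, -0.899, -0.399); φ = arcsin(p_z) ≈ -23.50°, λ = atan2(p_y, p_x) ≈ -101.27°.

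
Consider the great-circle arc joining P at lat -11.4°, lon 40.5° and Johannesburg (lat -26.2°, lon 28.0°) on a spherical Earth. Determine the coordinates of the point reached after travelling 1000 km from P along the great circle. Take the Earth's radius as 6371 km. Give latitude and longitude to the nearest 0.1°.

Write both endpoints as unit vectors p₁, p₂ with components (cos φ cos λ, cos φ sin λ, sin φ).
The central angle between the endpoints is δ = arccos(p₁·p₂) ≈ 0.330 rad (18.9°). The total great-circle distance is δ·R ≈ 0.330 × 6371 ≈ 2104 km, so the target fraction is f = 1000/2104 ≈ 0.475.
Interpolate at f ≈ 0.475 with slerp weights a = sin((1−f)δ)/sin δ ≈ 0.532, b = sin(fδ)/sin δ ≈ 0.482.
p = a·p₁ + b·p₂ ≈ (0.778, 0.542, -0.318); φ = arcsin(p_z) ≈ -18.54°, λ = atan2(p_y, p_x) ≈ 34.83°.

≈ lat -18.5°, lon 34.8°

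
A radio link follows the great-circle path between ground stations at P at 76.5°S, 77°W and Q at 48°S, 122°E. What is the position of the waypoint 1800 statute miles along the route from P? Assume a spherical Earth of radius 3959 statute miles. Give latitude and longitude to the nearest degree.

From cos δ = sin φ₁ sin φ₂ + cos φ₁ cos φ₂ cos Δλ, the central angle is δ ≈ 0.958 rad (54.9°). The total great-circle distance is δ·R ≈ 0.958 × 3959 ≈ 3794 mi, so the target fraction is f = 1800/3794 ≈ 0.474.
Interpolate at f ≈ 0.474 with slerp weights a = sin((1−f)δ)/sin δ ≈ 0.590, b = sin(fδ)/sin δ ≈ 0.537.
p = a·p₁ + b·p₂ ≈ (-0.159, 0.170, -0.972); φ = arcsin(p_z) ≈ -76.51°, λ = atan2(p_y, p_x) ≈ 133.08°.

≈ 77°S, 133°E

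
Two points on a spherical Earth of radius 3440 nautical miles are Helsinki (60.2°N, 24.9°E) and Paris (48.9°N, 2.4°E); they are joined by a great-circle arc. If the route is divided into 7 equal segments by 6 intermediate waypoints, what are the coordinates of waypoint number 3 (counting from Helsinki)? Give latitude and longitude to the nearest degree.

Convert each endpoint to a unit vector on the sphere (x = cos φ cos λ, y = cos φ sin λ, z = sin φ).
The central angle between the endpoints is δ = arccos(p₁·p₂) ≈ 0.299 rad (17.1°).
Interpolate at f = 3/7 with slerp weights a = sin((1−f)δ)/sin δ ≈ 0.577, b = sin(fδ)/sin δ ≈ 0.434.
p = a·p₁ + b·p₂ ≈ (0.545, 0.133, 0.828); φ = arcsin(p_z) ≈ 55.87°, λ = atan2(p_y, p_x) ≈ 13.68°.

≈ 56°N, 14°E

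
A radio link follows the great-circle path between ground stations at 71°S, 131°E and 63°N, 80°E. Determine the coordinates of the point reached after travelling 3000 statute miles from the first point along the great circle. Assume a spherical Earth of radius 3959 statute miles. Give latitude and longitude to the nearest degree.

The haversine formula gives a central angle δ ≈ 2.418 rad (138.5°) between the endpoints. The total great-circle distance is δ·R ≈ 2.418 × 3959 ≈ 9573 mi, so the target fraction is f = 3000/9573 ≈ 0.313.
Interpolate at f ≈ 0.313 with slerp weights a = sin((1−f)δ)/sin δ ≈ 1.504, b = sin(fδ)/sin δ ≈ 1.038.
p = a·p₁ + b·p₂ ≈ (-0.239, 0.834, -0.497); φ = arcsin(p_z) ≈ -29.83°, λ = atan2(p_y, p_x) ≈ 106.03°.

≈ 30°S, 106°E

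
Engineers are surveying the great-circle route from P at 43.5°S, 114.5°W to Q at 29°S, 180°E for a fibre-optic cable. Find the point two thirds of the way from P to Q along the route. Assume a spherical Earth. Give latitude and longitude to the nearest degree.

≈ 38°S, 161°W

Write both endpoints as unit vectors p₁, p₂ with components (cos φ cos λ, cos φ sin λ, sin φ).
The central angle between the endpoints is δ = arccos(p₁·p₂) ≈ 0.931 rad (53.4°).
Interpolate at f = 2/3 with slerp weights a = sin((1−f)δ)/sin δ ≈ 0.381, b = sin(fδ)/sin δ ≈ 0.725.
p = a·p₁ + b·p₂ ≈ (-0.749, -0.251, -0.614); φ = arcsin(p_z) ≈ -37.85°, λ = atan2(p_y, p_x) ≈ -161.44°.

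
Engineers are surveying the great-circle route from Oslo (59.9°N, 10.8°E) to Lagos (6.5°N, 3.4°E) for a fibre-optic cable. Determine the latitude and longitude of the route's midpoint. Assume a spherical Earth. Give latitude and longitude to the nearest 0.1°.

Convert each endpoint to a unit vector on the sphere (x = cos φ cos λ, y = cos φ sin λ, z = sin φ).
The central angle between the endpoints is δ = arccos(p₁·p₂) ≈ 0.937 rad (53.7°).
Interpolate at f = 1/2 with slerp weights a = sin((1−f)δ)/sin δ ≈ 0.560, b = sin(fδ)/sin δ ≈ 0.560.
p = a·p₁ + b·p₂ ≈ (0.832, 0.086, 0.548); φ = arcsin(p_z) ≈ 33.25°, λ = atan2(p_y, p_x) ≈ 5.88°.

≈ (33.2°N, 5.9°E)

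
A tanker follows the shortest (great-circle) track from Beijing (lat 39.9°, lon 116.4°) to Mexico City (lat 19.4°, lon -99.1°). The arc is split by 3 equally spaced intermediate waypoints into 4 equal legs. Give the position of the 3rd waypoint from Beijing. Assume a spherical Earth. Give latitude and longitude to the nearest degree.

≈ lat 43°, lon -117°

Convert each endpoint to a unit vector on the sphere (x = cos φ cos λ, y = cos φ sin λ, z = sin φ).
The central angle between the endpoints is δ = arccos(p₁·p₂) ≈ 1.956 rad (112.1°).
Interpolate at f = 3/4 with slerp weights a = sin((1−f)δ)/sin δ ≈ 0.507, b = sin(fδ)/sin δ ≈ 1.073.
p = a·p₁ + b·p₂ ≈ (-0.333, -0.651, 0.682); φ = arcsin(p_z) ≈ 42.98°, λ = atan2(p_y, p_x) ≈ -117.08°.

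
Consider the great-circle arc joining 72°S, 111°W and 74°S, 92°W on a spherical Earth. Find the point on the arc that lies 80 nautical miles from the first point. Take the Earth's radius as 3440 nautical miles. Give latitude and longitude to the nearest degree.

≈ 73°S, 107°W

Write both endpoints as unit vectors p₁, p₂ with components (cos φ cos λ, cos φ sin λ, sin φ).
The central angle between the endpoints is δ = arccos(p₁·p₂) ≈ 0.103 rad (5.9°). The total great-circle distance is δ·R ≈ 0.103 × 3440 ≈ 353 nmi, so the target fraction is f = 80/353 ≈ 0.227.
Interpolate at f ≈ 0.227 with slerp weights a = sin((1−f)δ)/sin δ ≈ 0.774, b = sin(fδ)/sin δ ≈ 0.227.
p = a·p₁ + b·p₂ ≈ (-0.088, -0.286, -0.954); φ = arcsin(p_z) ≈ -72.60°, λ = atan2(p_y, p_x) ≈ -107.09°.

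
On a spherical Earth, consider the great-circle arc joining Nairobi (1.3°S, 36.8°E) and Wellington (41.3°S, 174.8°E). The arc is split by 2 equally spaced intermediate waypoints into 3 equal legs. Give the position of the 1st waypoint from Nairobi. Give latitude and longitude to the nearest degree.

≈ (33°S, 65°E)

Convert each endpoint to a unit vector on the sphere (x = cos φ cos λ, y = cos φ sin λ, z = sin φ).
The central angle between the endpoints is δ = arccos(p₁·p₂) ≈ 2.145 rad (122.9°).
Interpolate at f = 1/3 with slerp weights a = sin((1−f)δ)/sin δ ≈ 1.179, b = sin(fδ)/sin δ ≈ 0.781.
p = a·p₁ + b·p₂ ≈ (0.360, 0.759, -0.542); φ = arcsin(p_z) ≈ -32.83°, λ = atan2(p_y, p_x) ≈ 64.65°.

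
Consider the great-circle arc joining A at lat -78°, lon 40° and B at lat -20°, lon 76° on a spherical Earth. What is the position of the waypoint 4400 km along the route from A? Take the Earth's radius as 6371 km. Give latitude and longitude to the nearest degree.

Write both endpoints as unit vectors p₁, p₂ with components (cos φ cos λ, cos φ sin λ, sin φ).
The central angle between the endpoints is δ = arccos(p₁·p₂) ≈ 1.056 rad (60.5°). The total great-circle distance is δ·R ≈ 1.056 × 6371 ≈ 6726 km, so the target fraction is f = 4400/6726 ≈ 0.654.
Interpolate at f ≈ 0.654 with slerp weights a = sin((1−f)δ)/sin δ ≈ 0.410, b = sin(fδ)/sin δ ≈ 0.732.
p = a·p₁ + b·p₂ ≈ (0.232, 0.722, -0.652); φ = arcsin(p_z) ≈ -40.67°, λ = atan2(p_y, p_x) ≈ 72.21°.

≈ lat -41°, lon 72°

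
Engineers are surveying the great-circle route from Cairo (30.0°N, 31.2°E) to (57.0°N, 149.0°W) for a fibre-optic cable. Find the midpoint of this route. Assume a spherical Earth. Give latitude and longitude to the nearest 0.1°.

The haversine formula gives a central angle δ ≈ 1.623 rad (93.0°) between the endpoints.
Interpolate at f = 1/2 with slerp weights a = sin((1−f)δ)/sin δ ≈ 0.726, b = sin(fδ)/sin δ ≈ 0.726.
p = a·p₁ + b·p₂ ≈ (0.199, 0.122, 0.972); φ = arcsin(p_z) ≈ 76.50°, λ = atan2(p_y, p_x) ≈ 31.54°.

≈ (76.5°N, 31.5°E)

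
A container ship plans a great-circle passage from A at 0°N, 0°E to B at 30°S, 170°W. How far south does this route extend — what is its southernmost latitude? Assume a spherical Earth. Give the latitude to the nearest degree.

≈ 73°S

The great circle lies in the plane with unit normal n̂ = (p₁ × p₂)/|p₁ × p₂|.
Here n̂_z ≈ -0.288; the vertex latitude is φ_max = arccos|n̂_z| ≈ 73.3°.
Check via Clairaut: cos φ_max = |cos φ₁| · sin C = cos(0.0°)·sin(163.3°) ≈ 0.288, again giving ≈ 73.3°.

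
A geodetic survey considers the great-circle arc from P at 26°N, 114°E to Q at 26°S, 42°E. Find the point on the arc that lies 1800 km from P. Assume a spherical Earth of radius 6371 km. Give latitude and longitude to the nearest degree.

≈ 17°N, 100°E

From cos δ = sin φ₁ sin φ₂ + cos φ₁ cos φ₂ cos Δλ, the central angle is δ ≈ 1.513 rad (86.7°). The total great-circle distance is δ·R ≈ 1.513 × 6371 ≈ 9641 km, so the target fraction is f = 1800/9641 ≈ 0.187.
Interpolate at f ≈ 0.187 with slerp weights a = sin((1−f)δ)/sin δ ≈ 0.944, b = sin(fδ)/sin δ ≈ 0.279.
p = a·p₁ + b·p₂ ≈ (-0.159, 0.943, 0.292); φ = arcsin(p_z) ≈ 16.95°, λ = atan2(p_y, p_x) ≈ 99.55°.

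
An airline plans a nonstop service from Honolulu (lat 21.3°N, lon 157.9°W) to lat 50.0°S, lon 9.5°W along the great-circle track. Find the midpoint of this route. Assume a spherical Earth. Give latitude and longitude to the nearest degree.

≈ lat 38°S, lon 117°W

Convert each endpoint to a unit vector on the sphere (x = cos φ cos λ, y = cos φ sin λ, z = sin φ).
The central angle between the endpoints is δ = arccos(p₁·p₂) ≈ 2.479 rad (142.0°).
Interpolate at f = 1/2 with slerp weights a = sin((1−f)δ)/sin δ ≈ 1.537, b = sin(fδ)/sin δ ≈ 1.537.
p = a·p₁ + b·p₂ ≈ (-0.352, -0.702, -0.619); φ = arcsin(p_z) ≈ -38.25°, λ = atan2(p_y, p_x) ≈ -116.66°.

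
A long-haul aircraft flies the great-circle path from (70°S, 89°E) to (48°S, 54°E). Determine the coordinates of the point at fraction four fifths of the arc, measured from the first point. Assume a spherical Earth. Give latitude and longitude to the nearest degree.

Convert each endpoint to a unit vector on the sphere (x = cos φ cos λ, y = cos φ sin λ, z = sin φ).
The central angle between the endpoints is δ = arccos(p₁·p₂) ≈ 0.483 rad (27.7°).
Interpolate at f = 4/5 with slerp weights a = sin((1−f)δ)/sin δ ≈ 0.208, b = sin(fδ)/sin δ ≈ 0.811.
p = a·p₁ + b·p₂ ≈ (0.320, 0.510, -0.798); φ = arcsin(p_z) ≈ -52.95°, λ = atan2(p_y, p_x) ≈ 57.88°.

≈ (53°S, 58°E)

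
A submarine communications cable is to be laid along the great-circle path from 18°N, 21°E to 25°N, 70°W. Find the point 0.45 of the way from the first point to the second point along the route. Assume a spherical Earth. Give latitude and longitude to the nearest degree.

≈ 29°N, 18°W

The haversine formula gives a central angle δ ≈ 1.455 rad (83.4°) between the endpoints.
Interpolate at f = 0.45 with slerp weights a = sin((1−f)δ)/sin δ ≈ 0.722, b = sin(fδ)/sin δ ≈ 0.613.
p = a·p₁ + b·p₂ ≈ (0.831, -0.276, 0.482); φ = arcsin(p_z) ≈ 28.84°, λ = atan2(p_y, p_x) ≈ -18.36°.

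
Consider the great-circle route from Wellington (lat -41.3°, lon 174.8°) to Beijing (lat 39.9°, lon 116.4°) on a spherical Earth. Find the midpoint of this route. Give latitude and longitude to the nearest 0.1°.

≈ lat -0.8°, lon 145.3°

Write both endpoints as unit vectors p₁, p₂ with components (cos φ cos λ, cos φ sin λ, sin φ).
The central angle between the endpoints is δ = arccos(p₁·p₂) ≈ 1.692 rad (97.0°).
Interpolate at f = 1/2 with slerp weights a = sin((1−f)δ)/sin δ ≈ 0.754, b = sin(fδ)/sin δ ≈ 0.754.
p = a·p₁ + b·p₂ ≈ (-0.822, 0.570, -0.014); φ = arcsin(p_z) ≈ -0.80°, λ = atan2(p_y, p_x) ≈ 145.26°.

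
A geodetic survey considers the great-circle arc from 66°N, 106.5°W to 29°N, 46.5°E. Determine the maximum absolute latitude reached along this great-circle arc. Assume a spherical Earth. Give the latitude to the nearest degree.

≈ 81°N

The great circle lies in the plane with unit normal n̂ = (p₁ × p₂)/|p₁ × p₂|.
Here n̂_z ≈ +0.163; the vertex latitude is φ_max = arccos|n̂_z| ≈ 80.6°.
Check via Clairaut: cos φ_max = |cos φ₁| · sin C = cos(66.0°)·sin(23.6°) ≈ 0.163, again giving ≈ 80.6°.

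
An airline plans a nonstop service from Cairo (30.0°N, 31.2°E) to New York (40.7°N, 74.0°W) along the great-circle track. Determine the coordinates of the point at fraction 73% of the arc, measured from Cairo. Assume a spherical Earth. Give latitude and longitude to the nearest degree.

Write both endpoints as unit vectors p₁, p₂ with components (cos φ cos λ, cos φ sin λ, sin φ).
The central angle between the endpoints is δ = arccos(p₁·p₂) ≈ 1.416 rad (81.1°).
Interpolate at f = 0.73 with slerp weights a = sin((1−f)δ)/sin δ ≈ 0.378, b = sin(fδ)/sin δ ≈ 0.870.
p = a·p₁ + b·p₂ ≈ (0.461, -0.464, 0.756); φ = arcsin(p_z) ≈ 49.11°, λ = atan2(p_y, p_x) ≈ -45.18°.

≈ 49°N, 45°W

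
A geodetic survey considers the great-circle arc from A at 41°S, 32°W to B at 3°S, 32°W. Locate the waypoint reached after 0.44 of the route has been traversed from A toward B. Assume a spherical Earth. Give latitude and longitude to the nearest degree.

From cos δ = sin φ₁ sin φ₂ + cos φ₁ cos φ₂ cos Δλ, the central angle is δ ≈ 0.663 rad (38.0°).
Interpolate at f = 0.44 with slerp weights a = sin((1−f)δ)/sin δ ≈ 0.589, b = sin(fδ)/sin δ ≈ 0.467.
p = a·p₁ + b·p₂ ≈ (0.773, -0.483, -0.411); φ = arcsin(p_z) ≈ -24.28°, λ = atan2(p_y, p_x) ≈ -32.00°.

≈ 24°S, 32°W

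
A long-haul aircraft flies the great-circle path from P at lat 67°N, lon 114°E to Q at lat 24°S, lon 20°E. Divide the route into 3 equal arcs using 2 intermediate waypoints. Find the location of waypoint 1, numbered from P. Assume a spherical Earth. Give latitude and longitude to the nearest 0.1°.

≈ lat 44.5°N, lon 55.3°E

Write both endpoints as unit vectors p₁, p₂ with components (cos φ cos λ, cos φ sin λ, sin φ).
The central angle between the endpoints is δ = arccos(p₁·p₂) ≈ 1.982 rad (113.5°).
Interpolate at f = 1/3 with slerp weights a = sin((1−f)δ)/sin δ ≈ 1.057, b = sin(fδ)/sin δ ≈ 0.669.
p = a·p₁ + b·p₂ ≈ (0.407, 0.586, 0.701); φ = arcsin(p_z) ≈ 44.48°, λ = atan2(p_y, p_x) ≈ 55.27°.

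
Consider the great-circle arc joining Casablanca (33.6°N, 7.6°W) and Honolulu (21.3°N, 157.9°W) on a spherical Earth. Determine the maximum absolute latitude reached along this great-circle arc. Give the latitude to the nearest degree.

The great circle lies in the plane with unit normal n̂ = (p₁ × p₂)/|p₁ × p₂|.
Here n̂_z ≈ -0.436; the vertex latitude is φ_max = arccos|n̂_z| ≈ 64.1°.
Check via Clairaut: cos φ_max = |cos φ₁| · sin C = cos(33.6°)·sin(31.6°) ≈ 0.436, again giving ≈ 64.1°.

≈ 64°N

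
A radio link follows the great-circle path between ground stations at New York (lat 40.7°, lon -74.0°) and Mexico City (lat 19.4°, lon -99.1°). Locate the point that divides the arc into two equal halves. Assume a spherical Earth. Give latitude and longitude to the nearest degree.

≈ lat 31°, lon -88°

From cos δ = sin φ₁ sin φ₂ + cos φ₁ cos φ₂ cos Δλ, the central angle is δ ≈ 0.527 rad (30.2°).
Interpolate at f = 1/2 with slerp weights a = sin((1−f)δ)/sin δ ≈ 0.518, b = sin(fδ)/sin δ ≈ 0.518.
p = a·p₁ + b·p₂ ≈ (0.031, -0.860, 0.510); φ = arcsin(p_z) ≈ 30.65°, λ = atan2(p_y, p_x) ≈ -87.94°.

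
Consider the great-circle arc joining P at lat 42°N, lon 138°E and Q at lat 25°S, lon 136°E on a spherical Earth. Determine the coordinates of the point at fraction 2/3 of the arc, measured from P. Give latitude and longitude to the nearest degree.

Write both endpoints as unit vectors p₁, p₂ with components (cos φ cos λ, cos φ sin λ, sin φ).
The central angle between the endpoints is δ = arccos(p₁·p₂) ≈ 1.170 rad (67.0°).
Interpolate at f = 2/3 with slerp weights a = sin((1−f)δ)/sin δ ≈ 0.413, b = sin(fδ)/sin δ ≈ 0.764.
p = a·p₁ + b·p₂ ≈ (-0.726, 0.686, -0.047); φ = arcsin(p_z) ≈ -2.67°, λ = atan2(p_y, p_x) ≈ 136.61°.

≈ lat 3°S, lon 137°E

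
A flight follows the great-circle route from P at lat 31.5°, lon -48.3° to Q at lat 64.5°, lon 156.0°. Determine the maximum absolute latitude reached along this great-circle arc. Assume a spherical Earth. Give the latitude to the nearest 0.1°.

≈ 81.2°

The great circle lies in the plane with unit normal n̂ = (p₁ × p₂)/|p₁ × p₂|.
Here n̂_z ≈ -0.152; the vertex latitude is φ_max = arccos|n̂_z| ≈ 81.2°.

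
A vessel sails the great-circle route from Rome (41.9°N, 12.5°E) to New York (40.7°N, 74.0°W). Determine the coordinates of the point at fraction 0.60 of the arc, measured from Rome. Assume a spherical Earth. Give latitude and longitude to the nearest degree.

≈ (50°N, 41°W)

Write both endpoints as unit vectors p₁, p₂ with components (cos φ cos λ, cos φ sin λ, sin φ).
The central angle between the endpoints is δ = arccos(p₁·p₂) ≈ 1.082 rad (62.0°).
Interpolate at f = 0.60 with slerp weights a = sin((1−f)δ)/sin δ ≈ 0.475, b = sin(fδ)/sin δ ≈ 0.685.
p = a·p₁ + b·p₂ ≈ (0.488, -0.422, 0.764); φ = arcsin(p_z) ≈ 49.79°, λ = atan2(p_y, p_x) ≈ -40.87°.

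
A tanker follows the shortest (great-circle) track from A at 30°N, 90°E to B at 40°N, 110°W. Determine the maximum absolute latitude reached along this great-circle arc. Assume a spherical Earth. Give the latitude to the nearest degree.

≈ 76°N

The great circle lies in the plane with unit normal n̂ = (p₁ × p₂)/|p₁ × p₂|.
Here n̂_z ≈ +0.238; the vertex latitude is φ_max = arccos|n̂_z| ≈ 76.2°.
Check via Clairaut: cos φ_max = |cos φ₁| · sin C = cos(30.0°)·sin(16.0°) ≈ 0.238, again giving ≈ 76.2°.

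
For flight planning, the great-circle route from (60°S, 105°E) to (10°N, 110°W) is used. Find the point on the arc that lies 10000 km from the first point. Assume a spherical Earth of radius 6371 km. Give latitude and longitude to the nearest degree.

≈ (22°S, 122°W)

Convert each endpoint to a unit vector on the sphere (x = cos φ cos λ, y = cos φ sin λ, z = sin φ).
The central angle between the endpoints is δ = arccos(p₁·p₂) ≈ 2.158 rad (123.6°). The total great-circle distance is δ·R ≈ 2.158 × 6371 ≈ 13746 km, so the target fraction is f = 10000/13746 ≈ 0.727.
Interpolate at f ≈ 0.727 with slerp weights a = sin((1−f)δ)/sin δ ≈ 0.666, b = sin(fδ)/sin δ ≈ 1.201.
p = a·p₁ + b·p₂ ≈ (-0.491, -0.790, -0.368); φ = arcsin(p_z) ≈ -21.62°, λ = atan2(p_y, p_x) ≈ -121.86°.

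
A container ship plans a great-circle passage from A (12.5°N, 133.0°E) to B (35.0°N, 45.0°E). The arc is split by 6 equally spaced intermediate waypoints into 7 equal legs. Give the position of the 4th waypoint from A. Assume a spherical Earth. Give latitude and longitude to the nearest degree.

Write both endpoints as unit vectors p₁, p₂ with components (cos φ cos λ, cos φ sin λ, sin φ).
The central angle between the endpoints is δ = arccos(p₁·p₂) ≈ 1.418 rad (81.3°).
Interpolate at f = 4/7 with slerp weights a = sin((1−f)δ)/sin δ ≈ 0.578, b = sin(fδ)/sin δ ≈ 0.733.
p = a·p₁ + b·p₂ ≈ (0.040, 0.837, 0.546); φ = arcsin(p_z) ≈ 33.06°, λ = atan2(p_y, p_x) ≈ 87.27°.

≈ (33°N, 87°E)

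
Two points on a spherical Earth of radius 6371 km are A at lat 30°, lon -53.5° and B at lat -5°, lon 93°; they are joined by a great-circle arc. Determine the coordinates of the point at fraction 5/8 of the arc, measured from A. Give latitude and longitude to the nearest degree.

≈ lat 29°, lon 51°

Write both endpoints as unit vectors p₁, p₂ with components (cos φ cos λ, cos φ sin λ, sin φ).
The central angle between the endpoints is δ = arccos(p₁·p₂) ≈ 2.439 rad (139.7°).
Interpolate at f = 5/8 with slerp weights a = sin((1−f)δ)/sin δ ≈ 1.226, b = sin(fδ)/sin δ ≈ 1.545.
p = a·p₁ + b·p₂ ≈ (0.551, 0.684, 0.478); φ = arcsin(p_z) ≈ 28.56°, λ = atan2(p_y, p_x) ≈ 51.16°.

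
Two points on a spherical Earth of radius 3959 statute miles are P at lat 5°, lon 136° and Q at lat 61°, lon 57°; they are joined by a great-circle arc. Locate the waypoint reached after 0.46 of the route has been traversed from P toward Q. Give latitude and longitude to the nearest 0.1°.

≈ lat 36.4°, lon 114.9°

Convert each endpoint to a unit vector on the sphere (x = cos φ cos λ, y = cos φ sin λ, z = sin φ).
The central angle between the endpoints is δ = arccos(p₁·p₂) ≈ 1.402 rad (80.3°).
Interpolate at f = 0.46 with slerp weights a = sin((1−f)δ)/sin δ ≈ 0.697, b = sin(fδ)/sin δ ≈ 0.610.
p = a·p₁ + b·p₂ ≈ (-0.338, 0.730, 0.594); φ = arcsin(p_z) ≈ 36.44°, λ = atan2(p_y, p_x) ≈ 114.86°.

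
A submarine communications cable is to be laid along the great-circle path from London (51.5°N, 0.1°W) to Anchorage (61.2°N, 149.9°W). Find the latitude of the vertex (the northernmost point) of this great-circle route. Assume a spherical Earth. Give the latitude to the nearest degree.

≈ 80°N

The great circle lies in the plane with unit normal n̂ = (p₁ × p₂)/|p₁ × p₂|.
Here n̂_z ≈ -0.167; the vertex latitude is φ_max = arccos|n̂_z| ≈ 80.4°.
Check via Clairaut: cos φ_max = |cos φ₁| · sin C = cos(51.5°)·sin(15.5°) ≈ 0.167, again giving ≈ 80.4°.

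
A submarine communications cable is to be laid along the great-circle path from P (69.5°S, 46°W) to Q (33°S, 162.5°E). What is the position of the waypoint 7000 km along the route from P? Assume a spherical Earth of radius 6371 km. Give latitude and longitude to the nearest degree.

Write both endpoints as unit vectors p₁, p₂ with components (cos φ cos λ, cos φ sin λ, sin φ).
The central angle between the endpoints is δ = arccos(p₁·p₂) ≈ 1.316 rad (75.4°). The total great-circle distance is δ·R ≈ 1.316 × 6371 ≈ 8384 km, so the target fraction is f = 7000/8384 ≈ 0.835.
Interpolate at f ≈ 0.835 with slerp weights a = sin((1−f)δ)/sin δ ≈ 0.223, b = sin(fδ)/sin δ ≈ 0.920.
p = a·p₁ + b·p₂ ≈ (-0.682, 0.176, -0.710); φ = arcsin(p_z) ≈ -45.23°, λ = atan2(p_y, p_x) ≈ 165.53°.

≈ (45°S, 166°E)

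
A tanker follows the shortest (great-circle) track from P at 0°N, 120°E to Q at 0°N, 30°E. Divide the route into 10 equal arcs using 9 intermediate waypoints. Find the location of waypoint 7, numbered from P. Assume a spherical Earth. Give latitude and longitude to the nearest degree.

Convert each endpoint to a unit vector on the sphere (x = cos φ cos λ, y = cos φ sin λ, z = sin φ).
The central angle between the endpoints is δ = arccos(p₁·p₂) ≈ 1.571 rad (90.0°).
Interpolate at f = 7/10 with slerp weights a = sin((1−f)δ)/sin δ ≈ 0.454, b = sin(fδ)/sin δ ≈ 0.891.
p = a·p₁ + b·p₂ ≈ (0.545, 0.839, 0.000); φ = arcsin(p_z) ≈ 0.00°, λ = atan2(p_y, p_x) ≈ 57.00°.

≈ 0°N, 57°E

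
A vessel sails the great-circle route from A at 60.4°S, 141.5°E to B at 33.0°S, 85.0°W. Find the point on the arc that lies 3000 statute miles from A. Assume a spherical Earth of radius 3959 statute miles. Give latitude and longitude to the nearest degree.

From cos δ = sin φ₁ sin φ₂ + cos φ₁ cos φ₂ cos Δλ, the central angle is δ ≈ 1.381 rad (79.1°). The total great-circle distance is δ·R ≈ 1.381 × 3959 ≈ 5468 mi, so the target fraction is f = 3000/5468 ≈ 0.549.
Interpolate at f ≈ 0.549 with slerp weights a = sin((1−f)δ)/sin δ ≈ 0.595, b = sin(fδ)/sin δ ≈ 0.700.
p = a·p₁ + b·p₂ ≈ (-0.179, -0.402, -0.898); φ = arcsin(p_z) ≈ -63.91°, λ = atan2(p_y, p_x) ≈ -113.97°.

≈ 64°S, 114°W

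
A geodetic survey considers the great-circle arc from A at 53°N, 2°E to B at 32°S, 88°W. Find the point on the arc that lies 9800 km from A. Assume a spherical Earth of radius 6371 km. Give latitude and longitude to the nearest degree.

≈ 11°S, 70°W

Convert each endpoint to a unit vector on the sphere (x = cos φ cos λ, y = cos φ sin λ, z = sin φ).
The central angle between the endpoints is δ = arccos(p₁·p₂) ≈ 2.008 rad (115.0°). The total great-circle distance is δ·R ≈ 2.008 × 6371 ≈ 12792 km, so the target fraction is f = 9800/12792 ≈ 0.766.
Interpolate at f ≈ 0.766 with slerp weights a = sin((1−f)δ)/sin δ ≈ 0.499, b = sin(fδ)/sin δ ≈ 1.103.
p = a·p₁ + b·p₂ ≈ (0.333, -0.924, -0.186); φ = arcsin(p_z) ≈ -10.70°, λ = atan2(p_y, p_x) ≈ -70.19°.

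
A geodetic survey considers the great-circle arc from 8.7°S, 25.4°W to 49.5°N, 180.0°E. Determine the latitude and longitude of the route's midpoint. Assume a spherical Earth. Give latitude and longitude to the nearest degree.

≈ 51°N, 60°W

The haversine formula gives a central angle δ ≈ 2.339 rad (134.0°) between the endpoints.
Interpolate at f = 1/2 with slerp weights a = sin((1−f)δ)/sin δ ≈ 1.280, b = sin(fδ)/sin δ ≈ 1.280.
p = a·p₁ + b·p₂ ≈ (0.312, -0.543, 0.780); φ = arcsin(p_z) ≈ 51.25°, λ = atan2(p_y, p_x) ≈ -60.13°.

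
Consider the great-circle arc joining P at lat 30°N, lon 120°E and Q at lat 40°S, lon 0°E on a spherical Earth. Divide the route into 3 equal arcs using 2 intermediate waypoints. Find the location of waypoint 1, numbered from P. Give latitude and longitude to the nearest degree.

≈ lat 4°N, lon 83°E

The haversine formula gives a central angle δ ≈ 2.282 rad (130.8°) between the endpoints.
Interpolate at f = 1/3 with slerp weights a = sin((1−f)δ)/sin δ ≈ 1.319, b = sin(fδ)/sin δ ≈ 0.911.
p = a·p₁ + b·p₂ ≈ (0.126, 0.989, 0.074); φ = arcsin(p_z) ≈ 4.25°, λ = atan2(p_y, p_x) ≈ 82.72°.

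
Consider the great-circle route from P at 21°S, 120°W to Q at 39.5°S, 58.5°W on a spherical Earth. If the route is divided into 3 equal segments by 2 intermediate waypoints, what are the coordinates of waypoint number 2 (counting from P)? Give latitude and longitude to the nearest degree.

≈ 37°S, 82°W

From cos δ = sin φ₁ sin φ₂ + cos φ₁ cos φ₂ cos Δλ, the central angle is δ ≈ 0.962 rad (55.1°).
Interpolate at f = 2/3 with slerp weights a = sin((1−f)δ)/sin δ ≈ 0.384, b = sin(fδ)/sin δ ≈ 0.729.
p = a·p₁ + b·p₂ ≈ (0.115, -0.791, -0.602); φ = arcsin(p_z) ≈ -36.99°, λ = atan2(p_y, p_x) ≈ -81.75°.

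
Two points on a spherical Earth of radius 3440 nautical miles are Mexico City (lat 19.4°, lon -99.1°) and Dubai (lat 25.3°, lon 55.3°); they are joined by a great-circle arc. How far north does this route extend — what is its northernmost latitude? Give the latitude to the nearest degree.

The great circle lies in the plane with unit normal n̂ = (p₁ × p₂)/|p₁ × p₂|.
Here n̂_z ≈ +0.473; the vertex latitude is φ_max = arccos|n̂_z| ≈ 61.8°.

≈ 62°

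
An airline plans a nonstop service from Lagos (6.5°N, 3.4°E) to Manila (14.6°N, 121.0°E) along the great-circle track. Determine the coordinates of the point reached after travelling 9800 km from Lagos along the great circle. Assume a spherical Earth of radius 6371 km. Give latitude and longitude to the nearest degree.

From cos δ = sin φ₁ sin φ₂ + cos φ₁ cos φ₂ cos Δλ, the central angle is δ ≈ 2.001 rad (114.6°). The total great-circle distance is δ·R ≈ 2.001 × 6371 ≈ 12747 km, so the target fraction is f = 9800/12747 ≈ 0.769.
Interpolate at f ≈ 0.769 with slerp weights a = sin((1−f)δ)/sin δ ≈ 0.491, b = sin(fδ)/sin δ ≈ 1.100.
p = a·p₁ + b·p₂ ≈ (-0.061, 0.941, 0.333); φ = arcsin(p_z) ≈ 19.44°, λ = atan2(p_y, p_x) ≈ 93.71°.

≈ 19°N, 94°E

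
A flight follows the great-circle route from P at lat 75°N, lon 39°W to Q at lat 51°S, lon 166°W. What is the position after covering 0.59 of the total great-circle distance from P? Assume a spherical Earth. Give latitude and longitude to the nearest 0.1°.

≈ lat 7.2°N, lon 145.9°W

The haversine formula gives a central angle δ ≈ 2.584 rad (148.1°) between the endpoints.
Interpolate at f = 0.59 with slerp weights a = sin((1−f)δ)/sin δ ≈ 1.649, b = sin(fδ)/sin δ ≈ 1.889.
p = a·p₁ + b·p₂ ≈ (-0.822, -0.556, 0.125); φ = arcsin(p_z) ≈ 7.18°, λ = atan2(p_y, p_x) ≈ -145.91°.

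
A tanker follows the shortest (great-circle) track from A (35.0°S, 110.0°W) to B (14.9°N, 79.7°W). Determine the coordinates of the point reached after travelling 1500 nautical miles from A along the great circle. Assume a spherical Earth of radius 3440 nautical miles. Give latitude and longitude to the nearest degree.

Convert each endpoint to a unit vector on the sphere (x = cos φ cos λ, y = cos φ sin λ, z = sin φ).
The central angle between the endpoints is δ = arccos(p₁·p₂) ≈ 1.005 rad (57.6°). The total great-circle distance is δ·R ≈ 1.005 × 3440 ≈ 3458 nmi, so the target fraction is f = 1500/3458 ≈ 0.434.
Interpolate at f ≈ 0.434 with slerp weights a = sin((1−f)δ)/sin δ ≈ 0.638, b = sin(fδ)/sin δ ≈ 0.500.
p = a·p₁ + b·p₂ ≈ (-0.092, -0.967, -0.237); φ = arcsin(p_z) ≈ -13.74°, λ = atan2(p_y, p_x) ≈ -95.46°.

≈ (14°S, 95°W)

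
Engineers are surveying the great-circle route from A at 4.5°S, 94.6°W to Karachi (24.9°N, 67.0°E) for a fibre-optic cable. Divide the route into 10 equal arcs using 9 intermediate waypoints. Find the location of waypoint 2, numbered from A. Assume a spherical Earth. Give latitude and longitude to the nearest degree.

Convert each endpoint to a unit vector on the sphere (x = cos φ cos λ, y = cos φ sin λ, z = sin φ).
The central angle between the endpoints is δ = arccos(p₁·p₂) ≈ 2.670 rad (153.0°).
Interpolate at f = 2/10 with slerp weights a = sin((1−f)δ)/sin δ ≈ 1.860, b = sin(fδ)/sin δ ≈ 1.122.
p = a·p₁ + b·p₂ ≈ (0.249, -0.912, 0.326); φ = arcsin(p_z) ≈ 19.04°, λ = atan2(p_y, p_x) ≈ -74.74°.

≈ 19°N, 75°W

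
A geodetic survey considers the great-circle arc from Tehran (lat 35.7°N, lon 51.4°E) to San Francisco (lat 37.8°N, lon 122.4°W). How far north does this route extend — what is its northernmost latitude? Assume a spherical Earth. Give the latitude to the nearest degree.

The great circle lies in the plane with unit normal n̂ = (p₁ × p₂)/|p₁ × p₂|.
Here n̂_z ≈ -0.072; the vertex latitude is φ_max = arccos|n̂_z| ≈ 85.9°.

≈ 86°N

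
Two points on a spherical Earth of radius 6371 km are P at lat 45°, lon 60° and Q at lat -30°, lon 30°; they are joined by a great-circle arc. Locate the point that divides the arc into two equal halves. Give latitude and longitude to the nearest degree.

≈ lat 8°, lon 43°

Convert each endpoint to a unit vector on the sphere (x = cos φ cos λ, y = cos φ sin λ, z = sin φ).
The central angle between the endpoints is δ = arccos(p₁·p₂) ≈ 1.393 rad (79.8°).
Interpolate at f = 1/2 with slerp weights a = sin((1−f)δ)/sin δ ≈ 0.652, b = sin(fδ)/sin δ ≈ 0.652.
p = a·p₁ + b·p₂ ≈ (0.719, 0.681, 0.135); φ = arcsin(p_z) ≈ 7.76°, λ = atan2(p_y, p_x) ≈ 43.45°.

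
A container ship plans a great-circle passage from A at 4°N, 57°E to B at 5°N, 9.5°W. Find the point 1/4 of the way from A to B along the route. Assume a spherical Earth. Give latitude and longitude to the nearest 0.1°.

≈ 4.9°N, 40.4°E

From cos δ = sin φ₁ sin φ₂ + cos φ₁ cos φ₂ cos Δλ, the central angle is δ ≈ 1.157 rad (66.3°).
Interpolate at f = 1/4 with slerp weights a = sin((1−f)δ)/sin δ ≈ 0.833, b = sin(fδ)/sin δ ≈ 0.311.
p = a·p₁ + b·p₂ ≈ (0.759, 0.646, 0.085); φ = arcsin(p_z) ≈ 4.89°, λ = atan2(p_y, p_x) ≈ 40.40°.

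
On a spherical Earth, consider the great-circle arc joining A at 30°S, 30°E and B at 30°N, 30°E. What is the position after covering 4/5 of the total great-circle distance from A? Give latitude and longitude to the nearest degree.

Convert each endpoint to a unit vector on the sphere (x = cos φ cos λ, y = cos φ sin λ, z = sin φ).
The central angle between the endpoints is δ = arccos(p₁·p₂) ≈ 1.047 rad (60.0°).
Interpolate at f = 4/5 with slerp weights a = sin((1−f)δ)/sin δ ≈ 0.240, b = sin(fδ)/sin δ ≈ 0.858.
p = a·p₁ + b·p₂ ≈ (0.824, 0.476, 0.309); φ = arcsin(p_z) ≈ 18.00°, λ = atan2(p_y, p_x) ≈ 30.00°.

≈ 18°N, 30°E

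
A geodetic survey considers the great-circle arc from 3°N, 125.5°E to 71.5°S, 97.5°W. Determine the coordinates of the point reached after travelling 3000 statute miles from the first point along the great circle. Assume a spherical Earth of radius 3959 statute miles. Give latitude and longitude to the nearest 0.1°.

≈ 39.1°S, 137.0°E

Convert each endpoint to a unit vector on the sphere (x = cos φ cos λ, y = cos φ sin λ, z = sin φ).
The central angle between the endpoints is δ = arccos(p₁·p₂) ≈ 1.856 rad (106.3°). The total great-circle distance is δ·R ≈ 1.856 × 3959 ≈ 7348 mi, so the target fraction is f = 3000/7348 ≈ 0.408.
Interpolate at f ≈ 0.408 with slerp weights a = sin((1−f)δ)/sin δ ≈ 0.928, b = sin(fδ)/sin δ ≈ 0.716.
p = a·p₁ + b·p₂ ≈ (-0.568, 0.529, -0.631); φ = arcsin(p_z) ≈ -39.10°, λ = atan2(p_y, p_x) ≈ 137.02°.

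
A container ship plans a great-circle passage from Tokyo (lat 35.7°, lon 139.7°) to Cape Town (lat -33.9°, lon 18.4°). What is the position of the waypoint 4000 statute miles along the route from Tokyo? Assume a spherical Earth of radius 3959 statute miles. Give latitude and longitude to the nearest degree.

The haversine formula gives a central angle δ ≈ 2.313 rad (132.5°) between the endpoints. The total great-circle distance is δ·R ≈ 2.313 × 3959 ≈ 9156 mi, so the target fraction is f = 4000/9156 ≈ 0.437.
Interpolate at f ≈ 0.437 with slerp weights a = sin((1−f)δ)/sin δ ≈ 1.308, b = sin(fδ)/sin δ ≈ 1.149.
p = a·p₁ + b·p₂ ≈ (0.095, 0.988, 0.122); φ = arcsin(p_z) ≈ 7.03°, λ = atan2(p_y, p_x) ≈ 84.51°.

≈ lat 7°, lon 85°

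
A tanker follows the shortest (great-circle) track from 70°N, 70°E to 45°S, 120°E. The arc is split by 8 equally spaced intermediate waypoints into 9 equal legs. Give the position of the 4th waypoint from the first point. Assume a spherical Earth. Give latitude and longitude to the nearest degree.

≈ 20°N, 103°E

The haversine formula gives a central angle δ ≈ 2.105 rad (120.6°) between the endpoints.
Interpolate at f = 4/9 with slerp weights a = sin((1−f)δ)/sin δ ≈ 1.069, b = sin(fδ)/sin δ ≈ 0.935.
p = a·p₁ + b·p₂ ≈ (-0.206, 0.916, 0.344); φ = arcsin(p_z) ≈ 20.10°, λ = atan2(p_y, p_x) ≈ 102.64°.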